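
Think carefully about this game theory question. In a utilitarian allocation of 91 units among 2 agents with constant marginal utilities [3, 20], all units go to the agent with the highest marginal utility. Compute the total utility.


Step 1: The marginal utilities are [3, 20]
Step 2: The highest marginal utility is 20
Step 3: All 91 units go to that agent
Step 4: Total utility = 20 * 91 = 1820

1820


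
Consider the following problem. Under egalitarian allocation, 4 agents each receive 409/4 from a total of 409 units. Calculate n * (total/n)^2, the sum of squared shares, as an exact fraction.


Step 1: Each agent's share = 409/4
Step 2: Square of each share = (409/4)^2 = 167281/16
Step 3: Sum of squares = 4 * 167281/16 = 167281/4

167281/4


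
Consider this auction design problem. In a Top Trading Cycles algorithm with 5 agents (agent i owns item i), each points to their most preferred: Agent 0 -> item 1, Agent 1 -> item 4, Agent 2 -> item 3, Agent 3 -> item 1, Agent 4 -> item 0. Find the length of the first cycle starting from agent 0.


Step 1: Trace the pointer graph from agent 0: 0 -> 1 -> 4 -> 0
Step 2: A cycle is detected when we revisit agent 0
Step 3: The cycle is: 0 -> 1 -> 4 -> 0
Step 4: Cycle length = 3

3


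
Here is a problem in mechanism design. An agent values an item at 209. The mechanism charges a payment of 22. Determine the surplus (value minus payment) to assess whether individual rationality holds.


Step 1: Surplus = value - payment = 209 - 22 = 187
Step 2: IR is satisfied (surplus >= 0)

187


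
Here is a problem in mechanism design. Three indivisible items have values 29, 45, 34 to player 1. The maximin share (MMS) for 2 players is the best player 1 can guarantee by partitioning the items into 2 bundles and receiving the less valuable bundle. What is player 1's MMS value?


Step 1: Item values = 29, 45, 34
Step 2: Enumerate all 2-bundle partitions and take the smaller bundle:
  Partition 1: {29} vs {45,34} -> bundles 29, 79; min = 29
  Partition 2: {45} vs {29,34} -> bundles 45, 63; min = 45
  Partition 3: {34} vs {29,45} -> bundles 34, 74; min = 34
Step 3: MMS = max(29, 45, 34) = 45

45


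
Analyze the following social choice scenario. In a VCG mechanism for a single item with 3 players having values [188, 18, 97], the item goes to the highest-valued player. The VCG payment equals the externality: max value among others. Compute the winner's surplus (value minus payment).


Step 1: The winner is the agent with the highest value: agent 0 with value 188
Step 2: Values of other agents: [18, 97]
Step 3: VCG payment = max of others' values = 97
Step 4: Surplus = 188 - 97 = 91

91


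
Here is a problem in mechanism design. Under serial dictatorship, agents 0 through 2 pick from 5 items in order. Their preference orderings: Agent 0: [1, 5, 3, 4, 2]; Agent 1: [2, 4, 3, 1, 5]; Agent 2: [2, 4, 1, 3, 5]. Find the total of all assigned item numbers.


Step 1: Agent 0 picks item 1
Step 2: Agent 1 picks item 2
Step 3: Agent 2 picks item 4
Step 4: Sum = 1 + 2 + 4 = 7

7


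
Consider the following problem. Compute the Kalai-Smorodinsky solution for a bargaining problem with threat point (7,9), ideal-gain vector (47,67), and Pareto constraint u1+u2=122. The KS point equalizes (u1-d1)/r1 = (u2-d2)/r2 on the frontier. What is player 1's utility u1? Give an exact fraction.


Step 1: At the KS point, (u1-d1)/r1 = (u2-d2)/r2 = t and u1+u2 = 122
Step 2: u1 = d1 + r1*t and u2 = d2 + r2*t, so (d1 + r1*t) + (d2 + r2*t) = 122
Step 3: t = (122 - 7 - 9)/(47 + 67) = 106/114 = 53/57
Step 4: u1 = d1 + r1*t = 7 + 47 * 53/57 = 2890/57
Step 5: (Check: u2 = d2 + r2*t = 4064/57; u1+u2 = 2890/57 + 4064/57 = 122, on the frontier.)

2890/57


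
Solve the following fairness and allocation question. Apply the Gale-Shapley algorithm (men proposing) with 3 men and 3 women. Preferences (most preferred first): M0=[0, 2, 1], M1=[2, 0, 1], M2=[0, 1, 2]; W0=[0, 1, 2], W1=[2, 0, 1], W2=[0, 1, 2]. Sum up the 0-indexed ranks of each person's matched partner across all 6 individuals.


Step 1: Run Gale-Shapley (men propose, women hold best offer):
  M0 proposes to W0; she accepts
  M1 proposes to W2; she accepts
  M2 proposes to W0; rejected
  M2 proposes to W1; she accepts
Step 2: Final matching: W0-M0, W1-M2, W2-M1
Step 3: 0-indexed ranks (man's rank of his match, then woman's): 0 + 0 + 1 + 0 + 0 + 1
Step 4: Total rank sum = 2

2


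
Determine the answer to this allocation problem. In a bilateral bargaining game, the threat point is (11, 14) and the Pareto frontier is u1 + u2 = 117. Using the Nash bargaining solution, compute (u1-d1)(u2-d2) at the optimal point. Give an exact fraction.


Step 1: The Nash solution splits surplus symmetrically above the disagreement point
Step 2: u1 = (total + d1 - d2)/2 = (117 + 11 - 14)/2 = 57
Step 3: u2 = (total - d1 + d2)/2 = (117 - 11 + 14)/2 = 60
Step 4: Nash product = (57 - 11) * (60 - 14)
Step 5: = 46 * 46 = 2116

2116


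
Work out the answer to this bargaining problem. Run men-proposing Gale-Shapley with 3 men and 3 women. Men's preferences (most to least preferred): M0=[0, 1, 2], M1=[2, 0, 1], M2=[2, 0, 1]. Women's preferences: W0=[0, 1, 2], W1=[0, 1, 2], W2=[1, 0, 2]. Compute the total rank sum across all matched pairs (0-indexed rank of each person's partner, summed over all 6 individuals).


Step 1: Run Gale-Shapley (men propose, women hold best offer):
  M0 proposes to W0; she accepts
  M1 proposes to W2; she accepts
  M2 proposes to W2; rejected
  M2 proposes to W0; rejected
  M2 proposes to W1; she accepts
Step 2: Final matching: W0-M0, W1-M2, W2-M1
Step 3: 0-indexed ranks (man's rank of his match, then woman's): 0 + 0 + 2 + 2 + 0 + 0
Step 4: Total rank sum = 4

4


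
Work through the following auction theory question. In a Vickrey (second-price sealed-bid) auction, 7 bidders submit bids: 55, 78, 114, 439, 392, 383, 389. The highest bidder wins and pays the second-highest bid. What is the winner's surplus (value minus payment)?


Step 1: Sort bids in descending order: 439, 392, 389, 383, 114, 78, 55
Step 2: The winning bid is the highest: 439
Step 3: The payment equals the second-highest bid: 392
Step 4: Surplus = winner's bid - payment = 439 - 392 = 47

47


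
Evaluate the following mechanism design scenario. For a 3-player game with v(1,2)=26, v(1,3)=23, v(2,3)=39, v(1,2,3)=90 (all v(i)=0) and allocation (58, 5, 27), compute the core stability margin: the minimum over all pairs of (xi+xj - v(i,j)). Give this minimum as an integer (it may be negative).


Step 1: Slack for coalition (1,2): x1+x2 - v12 = 63 - 26 = 37
Step 2: Slack for coalition (1,3): x1+x3 - v13 = 85 - 23 = 62
Step 3: Slack for coalition (2,3): x2+x3 - v23 = 32 - 39 = -7
Step 4: Minimum slack = min(37, 62, -7) = -7, attained by (2,3); coalition (2,3) can block (slack < 0), so the allocation is not in the core

-7


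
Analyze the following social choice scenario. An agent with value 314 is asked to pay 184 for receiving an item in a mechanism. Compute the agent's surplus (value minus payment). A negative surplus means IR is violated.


Step 1: Surplus = value - payment = 314 - 184 = 130
Step 2: IR is satisfied (surplus >= 0)

130


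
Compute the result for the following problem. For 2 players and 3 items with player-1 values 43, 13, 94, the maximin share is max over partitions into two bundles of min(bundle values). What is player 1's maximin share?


Step 1: Item values = 43, 13, 94
Step 2: Enumerate all 2-bundle partitions and take the smaller bundle:
  Partition 1: {43} vs {13,94} -> bundles 43, 107; min = 43
  Partition 2: {13} vs {43,94} -> bundles 13, 137; min = 13
  Partition 3: {94} vs {43,13} -> bundles 94, 56; min = 56
Step 3: MMS = max(43, 13, 56) = 56

56


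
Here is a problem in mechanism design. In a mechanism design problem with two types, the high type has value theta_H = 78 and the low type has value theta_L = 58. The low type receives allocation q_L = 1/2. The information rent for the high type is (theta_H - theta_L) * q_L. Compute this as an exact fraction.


Step 1: theta_H - theta_L = 78 - 58 = 20
Step 2: Information rent = (theta_H - theta_L) * q_L
Step 3: = 20 * 1/2
Step 4: = 10

10


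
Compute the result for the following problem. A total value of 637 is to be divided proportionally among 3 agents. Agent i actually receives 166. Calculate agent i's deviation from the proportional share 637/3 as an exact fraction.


Step 1: Proportional share = 637/3
Step 2: Agent's actual allocation = 166
Step 3: Excess = 166 - 637/3 = -139/3

-139/3


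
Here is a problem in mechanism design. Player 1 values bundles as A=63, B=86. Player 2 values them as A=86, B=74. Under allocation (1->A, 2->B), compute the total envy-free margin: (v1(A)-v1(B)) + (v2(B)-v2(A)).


Step 1: Player 1's margin = v1(A) - v1(B) = 63 - 86 = -23
Step 2: Player 2's margin = v2(B) - v2(A) = 74 - 86 = -12
Step 3: Total margin = -23 + -12 = -35

-35


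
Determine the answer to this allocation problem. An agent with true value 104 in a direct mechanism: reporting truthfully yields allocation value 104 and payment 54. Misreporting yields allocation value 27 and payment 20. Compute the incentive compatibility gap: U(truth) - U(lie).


Step 1: U(truth) = value - payment = 104 - 54 = 50
Step 2: U(lie) = allocation - payment = 27 - 20 = 7
Step 3: IC gap = 50 - 7 = 43

43


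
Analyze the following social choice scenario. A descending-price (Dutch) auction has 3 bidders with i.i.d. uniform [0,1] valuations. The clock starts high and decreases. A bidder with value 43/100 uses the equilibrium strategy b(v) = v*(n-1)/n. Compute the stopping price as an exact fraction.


Step 1: Dutch auctions are strategically equivalent to first-price auctions
Step 2: The equilibrium bid is b(v) = v*(n-1)/n
Step 3: b = 43/100 * 2/3
Step 4: b = 43/150

43/150


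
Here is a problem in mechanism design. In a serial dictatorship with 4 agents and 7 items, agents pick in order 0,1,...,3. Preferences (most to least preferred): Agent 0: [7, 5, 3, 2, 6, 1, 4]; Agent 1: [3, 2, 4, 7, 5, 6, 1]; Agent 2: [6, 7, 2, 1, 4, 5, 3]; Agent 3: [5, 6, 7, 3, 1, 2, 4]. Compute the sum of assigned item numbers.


Step 1: Agent 0 picks item 7
Step 2: Agent 1 picks item 3
Step 3: Agent 2 picks item 6
Step 4: Agent 3 picks item 5
Step 5: Sum = 7 + 3 + 6 + 5 = 21

21


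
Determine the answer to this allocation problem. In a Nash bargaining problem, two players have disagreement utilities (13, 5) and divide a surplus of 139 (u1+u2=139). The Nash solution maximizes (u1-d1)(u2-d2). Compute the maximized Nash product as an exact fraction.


Step 1: The Nash solution splits surplus symmetrically above the disagreement point
Step 2: u1 = (total + d1 - d2)/2 = (139 + 13 - 5)/2 = 147/2
Step 3: u2 = (total - d1 + d2)/2 = (139 - 13 + 5)/2 = 131/2
Step 4: Nash product = (147/2 - 13) * (131/2 - 5)
Step 5: = 121/2 * 121/2 = 14641/4

14641/4


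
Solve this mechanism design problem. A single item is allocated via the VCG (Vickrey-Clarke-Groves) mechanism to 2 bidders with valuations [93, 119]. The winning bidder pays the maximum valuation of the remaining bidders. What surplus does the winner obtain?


Step 1: The winner is the agent with the highest value: agent 1 with value 119
Step 2: Values of other agents: [93]
Step 3: VCG payment = max of others' values = 93
Step 4: Surplus = 119 - 93 = 26

26


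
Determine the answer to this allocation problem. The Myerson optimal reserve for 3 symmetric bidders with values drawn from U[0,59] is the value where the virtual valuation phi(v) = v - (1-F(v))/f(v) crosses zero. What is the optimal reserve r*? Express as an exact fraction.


Step 1: For U[0,59], F(v) = v/59 and f(v) = 1/59
Step 2: phi(v) = v - (1 - v/59)/(1/59) = v - (59 - v) = 2v - 59
Step 3: Set phi(r*) = 0: 2r* - 59 = 0
Step 4: r* = 59/2 (the number of bidders n = 3 does not enter)

59/2


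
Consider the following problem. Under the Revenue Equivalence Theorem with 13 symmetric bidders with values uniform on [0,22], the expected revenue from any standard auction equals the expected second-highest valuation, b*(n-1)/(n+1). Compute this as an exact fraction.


Step 1: By Revenue Equivalence, expected revenue = b*(n-1)/(n+1)
Step 2: Substituting n = 13, b = 22
Step 3: Revenue = 22*(13-1)/(13+1) = 22*12/14
Step 4: Revenue = 264/14 = 132/7

132/7


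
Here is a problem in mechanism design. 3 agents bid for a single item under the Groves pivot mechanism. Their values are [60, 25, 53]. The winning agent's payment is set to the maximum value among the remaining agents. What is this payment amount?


Step 1: The efficient winner is agent 0 with value 60
Step 2: Other agents' values: [25, 53]
Step 3: Pivot payment = max(others) = 53
Step 4: The winner pays 53

53


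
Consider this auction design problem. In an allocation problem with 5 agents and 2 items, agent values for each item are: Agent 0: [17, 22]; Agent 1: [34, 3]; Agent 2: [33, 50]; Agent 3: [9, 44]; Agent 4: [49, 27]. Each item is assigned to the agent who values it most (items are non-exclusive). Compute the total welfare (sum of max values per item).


Step 1: For each item, find the maximum value among all agents.
Step 2: Item 0 -> Agent 4 (value 49)
Step 3: Item 1 -> Agent 2 (value 50)
Step 4: Total welfare = 49 + 50 = 99

99


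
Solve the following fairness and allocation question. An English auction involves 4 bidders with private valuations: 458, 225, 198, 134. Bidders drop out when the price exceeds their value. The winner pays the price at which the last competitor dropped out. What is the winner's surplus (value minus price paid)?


Step 1: Identify the highest value: 458
Step 2: Identify the second-highest value: 225
Step 3: The final price = second-highest value = 225
Step 4: Surplus = 458 - 225 = 233

233


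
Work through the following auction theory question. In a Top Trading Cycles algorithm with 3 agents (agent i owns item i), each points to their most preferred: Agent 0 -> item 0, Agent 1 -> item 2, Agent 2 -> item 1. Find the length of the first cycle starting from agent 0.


Step 1: Trace the pointer graph from agent 0: 0 -> 0
Step 2: A cycle is detected when we revisit agent 0
Step 3: The cycle is: 0 -> 0
Step 4: Cycle length = 1

1


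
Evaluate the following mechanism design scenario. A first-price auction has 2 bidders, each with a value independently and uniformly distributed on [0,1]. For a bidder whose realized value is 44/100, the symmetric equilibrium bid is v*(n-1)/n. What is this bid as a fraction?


Step 1: The symmetric BNE bidding function is b(v) = v * (n-1) / n
Step 2: Substitute v = 11/25 and n = 2
Step 3: b = 11/25 * 1/2
Step 4: b = 11/50

11/50


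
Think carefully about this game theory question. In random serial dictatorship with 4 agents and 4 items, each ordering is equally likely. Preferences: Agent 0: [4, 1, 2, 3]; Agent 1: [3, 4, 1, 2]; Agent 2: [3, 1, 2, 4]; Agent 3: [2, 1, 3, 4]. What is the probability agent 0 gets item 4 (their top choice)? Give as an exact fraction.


Step 1: Agent 0 wants item 4
Step 2: There are 24 possible orderings of agents
Step 3: In 20 orderings, agent 0 gets item 4
Step 4: Probability = 20/24 = 5/6

5/6


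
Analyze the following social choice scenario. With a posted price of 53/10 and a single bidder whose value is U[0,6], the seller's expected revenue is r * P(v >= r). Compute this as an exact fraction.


Step 1: Posted price r = 53/10, value support [0,6]
Step 2: P(v >= r) = (6 - 53/10)/6 = 7/60
Step 3: Expected revenue = r * P(v >= r) = 53/10 * 7/60
Step 4: Revenue = 371/600

371/600


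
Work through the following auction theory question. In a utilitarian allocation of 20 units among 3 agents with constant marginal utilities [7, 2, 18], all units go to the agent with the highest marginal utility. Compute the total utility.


Step 1: The marginal utilities are [7, 2, 18]
Step 2: The highest marginal utility is 18
Step 3: All 20 units go to that agent
Step 4: Total utility = 18 * 20 = 360

360


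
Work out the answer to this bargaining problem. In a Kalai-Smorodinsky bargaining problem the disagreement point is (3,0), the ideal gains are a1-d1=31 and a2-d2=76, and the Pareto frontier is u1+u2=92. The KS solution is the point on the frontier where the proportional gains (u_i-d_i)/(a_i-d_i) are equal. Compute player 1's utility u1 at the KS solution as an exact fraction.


Step 1: At the KS point, (u1-d1)/r1 = (u2-d2)/r2 = t and u1+u2 = 92
Step 2: u1 = d1 + r1*t and u2 = d2 + r2*t, so (d1 + r1*t) + (d2 + r2*t) = 92
Step 3: t = (92 - 3 - 0)/(31 + 76) = 89/107
Step 4: u1 = d1 + r1*t = 3 + 31 * 89/107 = 3080/107
Step 5: (Check: u2 = d2 + r2*t = 6764/107; u1+u2 = 3080/107 + 6764/107 = 92, on the frontier.)

3080/107


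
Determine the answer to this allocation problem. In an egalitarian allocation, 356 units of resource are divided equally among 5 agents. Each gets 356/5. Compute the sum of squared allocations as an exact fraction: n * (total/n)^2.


Step 1: Each agent's share = 356/5
Step 2: Square of each share = (356/5)^2 = 126736/25
Step 3: Sum of squares = 5 * 126736/25 = 126736/5

126736/5


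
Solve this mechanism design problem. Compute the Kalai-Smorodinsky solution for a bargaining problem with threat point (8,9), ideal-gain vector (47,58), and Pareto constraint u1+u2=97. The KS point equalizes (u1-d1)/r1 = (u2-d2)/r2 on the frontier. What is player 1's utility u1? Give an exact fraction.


Step 1: At the KS point, (u1-d1)/r1 = (u2-d2)/r2 = t and u1+u2 = 97
Step 2: u1 = d1 + r1*t and u2 = d2 + r2*t, so (d1 + r1*t) + (d2 + r2*t) = 97
Step 3: t = (97 - 8 - 9)/(47 + 58) = 80/105 = 16/21
Step 4: u1 = d1 + r1*t = 8 + 47 * 16/21 = 920/21
Step 5: (Check: u2 = d2 + r2*t = 1117/21; u1+u2 = 920/21 + 1117/21 = 97, on the frontier.)

920/21


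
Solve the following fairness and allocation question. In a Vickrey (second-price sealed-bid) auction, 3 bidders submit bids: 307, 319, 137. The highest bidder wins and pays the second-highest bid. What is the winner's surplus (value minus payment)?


Step 1: Sort bids in descending order: 319, 307, 137
Step 2: The winning bid is the highest: 319
Step 3: The payment equals the second-highest bid: 307
Step 4: Surplus = winner's bid - payment = 319 - 307 = 12

12


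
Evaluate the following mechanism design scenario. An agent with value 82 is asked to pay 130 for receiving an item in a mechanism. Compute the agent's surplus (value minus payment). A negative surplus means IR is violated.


Step 1: Surplus = value - payment = 82 - 130 = -48
Step 2: IR is violated (surplus < 0)

-48


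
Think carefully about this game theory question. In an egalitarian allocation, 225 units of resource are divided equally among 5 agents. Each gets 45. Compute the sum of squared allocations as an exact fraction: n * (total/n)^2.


Step 1: Each agent's share = 225/5 = 45
Step 2: Square of each share = (45)^2 = 2025
Step 3: Sum of squares = 5 * 2025 = 10125

10125


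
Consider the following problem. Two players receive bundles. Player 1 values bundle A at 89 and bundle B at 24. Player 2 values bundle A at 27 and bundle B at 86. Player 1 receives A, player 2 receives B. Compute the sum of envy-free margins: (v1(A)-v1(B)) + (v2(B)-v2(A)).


Step 1: Player 1's margin = v1(A) - v1(B) = 89 - 24 = 65
Step 2: Player 2's margin = v2(B) - v2(A) = 86 - 27 = 59
Step 3: Total margin = 65 + 59 = 124

124


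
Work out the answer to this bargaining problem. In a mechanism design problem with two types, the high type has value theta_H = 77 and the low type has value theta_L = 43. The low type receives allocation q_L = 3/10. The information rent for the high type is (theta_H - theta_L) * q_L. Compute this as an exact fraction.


Step 1: theta_H - theta_L = 77 - 43 = 34
Step 2: Information rent = (theta_H - theta_L) * q_L
Step 3: = 34 * 3/10
Step 4: = 51/5

51/5


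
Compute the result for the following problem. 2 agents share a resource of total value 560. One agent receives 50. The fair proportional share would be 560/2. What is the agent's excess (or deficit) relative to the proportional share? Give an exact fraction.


Step 1: Proportional share = 560/2 = 280
Step 2: Agent's actual allocation = 50
Step 3: Excess = 50 - 280 = -230

-230


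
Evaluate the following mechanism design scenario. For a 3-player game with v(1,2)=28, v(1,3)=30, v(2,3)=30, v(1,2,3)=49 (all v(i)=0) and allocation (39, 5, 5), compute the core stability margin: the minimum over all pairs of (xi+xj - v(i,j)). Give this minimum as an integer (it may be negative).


Step 1: Slack for coalition (1,2): x1+x2 - v12 = 44 - 28 = 16
Step 2: Slack for coalition (1,3): x1+x3 - v13 = 44 - 30 = 14
Step 3: Slack for coalition (2,3): x2+x3 - v23 = 10 - 30 = -20
Step 4: Minimum slack = min(16, 14, -20) = -20, attained by (2,3); coalition (2,3) can block (slack < 0), so the allocation is not in the core

-20


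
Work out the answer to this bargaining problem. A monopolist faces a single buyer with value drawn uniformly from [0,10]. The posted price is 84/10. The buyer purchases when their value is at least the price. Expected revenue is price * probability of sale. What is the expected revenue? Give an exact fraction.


Step 1: Posted price r = 42/5, value support [0,10]
Step 2: P(v >= r) = (10 - 42/5)/10 = 4/25
Step 3: Expected revenue = r * P(v >= r) = 42/5 * 4/25
Step 4: Revenue = 168/125

168/125


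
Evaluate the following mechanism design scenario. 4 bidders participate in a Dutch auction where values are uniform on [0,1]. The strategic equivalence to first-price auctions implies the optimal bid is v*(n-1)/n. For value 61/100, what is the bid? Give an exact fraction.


Step 1: Dutch auctions are strategically equivalent to first-price auctions
Step 2: The equilibrium bid is b(v) = v*(n-1)/n
Step 3: b = 61/100 * 3/4
Step 4: b = 183/400

183/400


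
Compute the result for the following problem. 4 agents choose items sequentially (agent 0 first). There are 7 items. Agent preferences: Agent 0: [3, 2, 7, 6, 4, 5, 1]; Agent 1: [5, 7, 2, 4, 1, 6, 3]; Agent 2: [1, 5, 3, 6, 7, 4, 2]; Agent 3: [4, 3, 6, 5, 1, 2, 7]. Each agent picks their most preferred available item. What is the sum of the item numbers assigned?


Step 1: Agent 0 picks item 3
Step 2: Agent 1 picks item 5
Step 3: Agent 2 picks item 1
Step 4: Agent 3 picks item 4
Step 5: Sum = 3 + 5 + 1 + 4 = 13

13


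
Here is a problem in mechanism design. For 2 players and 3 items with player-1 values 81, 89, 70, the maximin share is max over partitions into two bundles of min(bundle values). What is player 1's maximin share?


Step 1: Item values = 81, 89, 70
Step 2: Enumerate all 2-bundle partitions and take the smaller bundle:
  Partition 1: {81} vs {89,70} -> bundles 81, 159; min = 81
  Partition 2: {89} vs {81,70} -> bundles 89, 151; min = 89
  Partition 3: {70} vs {81,89} -> bundles 70, 170; min = 70
Step 3: MMS = max(81, 89, 70) = 89

89


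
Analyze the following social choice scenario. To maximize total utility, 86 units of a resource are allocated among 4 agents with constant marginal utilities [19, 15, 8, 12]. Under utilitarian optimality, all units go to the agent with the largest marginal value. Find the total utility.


Step 1: The marginal utilities are [19, 15, 8, 12]
Step 2: The highest marginal utility is 19
Step 3: All 86 units go to that agent
Step 4: Total utility = 19 * 86 = 1634

1634


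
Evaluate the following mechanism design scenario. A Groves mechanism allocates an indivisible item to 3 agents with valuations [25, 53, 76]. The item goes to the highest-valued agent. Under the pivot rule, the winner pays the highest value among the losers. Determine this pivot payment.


Step 1: The efficient winner is agent 2 with value 76
Step 2: Other agents' values: [25, 53]
Step 3: Pivot payment = max(others) = 53
Step 4: The winner pays 53

53


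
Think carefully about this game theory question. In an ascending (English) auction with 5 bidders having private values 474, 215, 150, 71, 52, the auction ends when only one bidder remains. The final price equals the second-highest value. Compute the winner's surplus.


Step 1: Identify the highest value: 474
Step 2: Identify the second-highest value: 215
Step 3: The final price = second-highest value = 215
Step 4: Surplus = 474 - 215 = 259

259


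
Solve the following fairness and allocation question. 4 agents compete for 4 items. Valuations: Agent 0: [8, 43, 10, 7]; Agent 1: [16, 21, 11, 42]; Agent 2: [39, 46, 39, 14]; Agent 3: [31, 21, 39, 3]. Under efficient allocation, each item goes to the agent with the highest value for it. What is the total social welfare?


Step 1: For each item, find the maximum value among all agents.
Step 2: Item 0 -> Agent 2 (value 39)
Step 3: Item 1 -> Agent 2 (value 46)
Step 4: Item 2 -> Agent 2 (value 39)
Step 5: Item 3 -> Agent 1 (value 42)
Step 6: Total welfare = 39 + 46 + 39 + 42 = 166

166


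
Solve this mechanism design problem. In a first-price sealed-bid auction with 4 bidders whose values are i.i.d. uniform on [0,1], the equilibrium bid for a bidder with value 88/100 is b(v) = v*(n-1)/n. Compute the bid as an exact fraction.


Step 1: The symmetric BNE bidding function is b(v) = v * (n-1) / n
Step 2: Substitute v = 22/25 and n = 4
Step 3: b = 22/25 * 3/4
Step 4: b = 33/50

33/50


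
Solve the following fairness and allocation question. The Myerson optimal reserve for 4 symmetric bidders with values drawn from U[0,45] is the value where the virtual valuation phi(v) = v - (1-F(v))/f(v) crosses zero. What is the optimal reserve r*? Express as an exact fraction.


Step 1: For U[0,45], F(v) = v/45 and f(v) = 1/45
Step 2: phi(v) = v - (1 - v/45)/(1/45) = v - (45 - v) = 2v - 45
Step 3: Set phi(r*) = 0: 2r* - 45 = 0
Step 4: r* = 45/2 (the number of bidders n = 4 does not enter)

45/2


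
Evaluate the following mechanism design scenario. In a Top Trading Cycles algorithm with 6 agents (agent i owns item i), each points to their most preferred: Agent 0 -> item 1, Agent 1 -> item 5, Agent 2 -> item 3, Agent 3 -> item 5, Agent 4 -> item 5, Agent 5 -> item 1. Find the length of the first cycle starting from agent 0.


Step 1: Trace the pointer graph from agent 0: 0 -> 1 -> 5 -> 1
Step 2: A cycle is detected when we revisit agent 1
Step 3: The cycle is: 1 -> 5 -> 1
Step 4: Cycle length = 2

2


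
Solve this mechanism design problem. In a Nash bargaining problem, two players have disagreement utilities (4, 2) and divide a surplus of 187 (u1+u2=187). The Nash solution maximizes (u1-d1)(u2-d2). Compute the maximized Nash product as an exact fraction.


Step 1: The Nash solution splits surplus symmetrically above the disagreement point
Step 2: u1 = (total + d1 - d2)/2 = (187 + 4 - 2)/2 = 189/2
Step 3: u2 = (total - d1 + d2)/2 = (187 - 4 + 2)/2 = 185/2
Step 4: Nash product = (189/2 - 4) * (185/2 - 2)
Step 5: = 181/2 * 181/2 = 32761/4

32761/4


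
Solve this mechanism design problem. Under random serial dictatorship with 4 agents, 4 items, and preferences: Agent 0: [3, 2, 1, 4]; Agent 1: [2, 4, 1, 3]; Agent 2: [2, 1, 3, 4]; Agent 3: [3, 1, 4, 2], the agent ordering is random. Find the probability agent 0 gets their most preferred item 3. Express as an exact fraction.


Step 1: Agent 0 wants item 3
Step 2: There are 24 possible orderings of agents
Step 3: In 12 orderings, agent 0 gets item 3
Step 4: Probability = 12/24 = 1/2

1/2


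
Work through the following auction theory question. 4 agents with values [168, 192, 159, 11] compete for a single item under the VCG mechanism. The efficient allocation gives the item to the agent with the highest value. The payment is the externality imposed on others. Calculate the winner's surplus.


Step 1: The winner is the agent with the highest value: agent 1 with value 192
Step 2: Values of other agents: [168, 159, 11]
Step 3: VCG payment = max of others' values = 168
Step 4: Surplus = 192 - 168 = 24

24


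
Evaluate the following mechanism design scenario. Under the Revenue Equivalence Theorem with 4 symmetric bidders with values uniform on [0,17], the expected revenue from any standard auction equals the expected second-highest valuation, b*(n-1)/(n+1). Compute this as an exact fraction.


Step 1: By Revenue Equivalence, expected revenue = b*(n-1)/(n+1)
Step 2: Substituting n = 4, b = 17
Step 3: Revenue = 17*(4-1)/(4+1) = 17*3/5
Step 4: Revenue = 51/5

51/5


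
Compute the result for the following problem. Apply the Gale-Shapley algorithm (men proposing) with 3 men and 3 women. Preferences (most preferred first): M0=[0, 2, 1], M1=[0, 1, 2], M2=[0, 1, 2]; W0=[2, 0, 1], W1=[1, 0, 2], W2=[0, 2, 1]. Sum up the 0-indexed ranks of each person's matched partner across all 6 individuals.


Step 1: Run Gale-Shapley (men propose, women hold best offer):
  M0 proposes to W0; she accepts
  M1 proposes to W0; rejected
  M1 proposes to W1; she accepts
  M2 proposes to W0; she switches from M0
  M0 proposes to W2; she accepts
Step 2: Final matching: W0-M2, W1-M1, W2-M0
Step 3: 0-indexed ranks (man's rank of his match, then woman's): 0 + 0 + 1 + 0 + 1 + 0
Step 4: Total rank sum = 2

2


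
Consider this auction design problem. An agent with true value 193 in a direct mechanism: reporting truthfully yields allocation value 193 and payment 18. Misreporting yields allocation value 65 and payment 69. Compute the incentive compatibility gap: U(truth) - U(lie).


Step 1: U(truth) = value - payment = 193 - 18 = 175
Step 2: U(lie) = allocation - payment = 65 - 69 = -4
Step 3: IC gap = 175 - (-4) = 179

179


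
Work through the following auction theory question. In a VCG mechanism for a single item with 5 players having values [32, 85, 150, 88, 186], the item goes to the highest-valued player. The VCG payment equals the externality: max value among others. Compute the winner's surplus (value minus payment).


Step 1: The winner is the agent with the highest value: agent 4 with value 186
Step 2: Values of other agents: [32, 85, 150, 88]
Step 3: VCG payment = max of others' values = 150
Step 4: Surplus = 186 - 150 = 36

36


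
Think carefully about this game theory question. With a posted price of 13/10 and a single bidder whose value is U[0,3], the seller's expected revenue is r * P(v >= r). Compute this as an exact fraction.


Step 1: Posted price r = 13/10, value support [0,3]
Step 2: P(v >= r) = (3 - 13/10)/3 = 17/30
Step 3: Expected revenue = r * P(v >= r) = 13/10 * 17/30
Step 4: Revenue = 221/300

221/300


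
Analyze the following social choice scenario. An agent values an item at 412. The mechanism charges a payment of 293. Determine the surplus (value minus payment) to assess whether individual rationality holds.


Step 1: Surplus = value - payment = 412 - 293 = 119
Step 2: IR is satisfied (surplus >= 0)

119


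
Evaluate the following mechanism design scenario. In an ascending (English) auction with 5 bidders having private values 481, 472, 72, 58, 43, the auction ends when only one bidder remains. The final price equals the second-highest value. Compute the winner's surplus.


Step 1: Identify the highest value: 481
Step 2: Identify the second-highest value: 472
Step 3: The final price = second-highest value = 472
Step 4: Surplus = 481 - 472 = 9

9


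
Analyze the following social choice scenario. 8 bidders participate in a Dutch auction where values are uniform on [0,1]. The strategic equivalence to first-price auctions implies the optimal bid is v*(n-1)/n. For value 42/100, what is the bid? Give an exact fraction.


Step 1: Dutch auctions are strategically equivalent to first-price auctions
Step 2: The equilibrium bid is b(v) = v*(n-1)/n
Step 3: b = 21/50 * 7/8
Step 4: b = 147/400

147/400


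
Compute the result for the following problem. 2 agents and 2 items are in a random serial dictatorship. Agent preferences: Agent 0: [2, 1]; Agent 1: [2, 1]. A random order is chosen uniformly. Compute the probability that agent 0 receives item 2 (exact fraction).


Step 1: Agent 0 wants item 2
Step 2: There are 2 possible orderings of agents
Step 3: In 1 orderings, agent 0 gets item 2
Step 4: Probability = 1/2

1/2


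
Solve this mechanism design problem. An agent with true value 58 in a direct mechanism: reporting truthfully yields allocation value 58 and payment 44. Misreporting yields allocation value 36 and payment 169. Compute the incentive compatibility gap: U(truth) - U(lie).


Step 1: U(truth) = value - payment = 58 - 44 = 14
Step 2: U(lie) = allocation - payment = 36 - 169 = -133
Step 3: IC gap = 14 - (-133) = 147

147


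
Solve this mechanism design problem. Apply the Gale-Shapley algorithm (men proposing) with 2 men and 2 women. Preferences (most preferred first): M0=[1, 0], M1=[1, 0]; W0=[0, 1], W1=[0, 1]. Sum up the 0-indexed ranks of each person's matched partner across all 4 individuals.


Step 1: Run Gale-Shapley (men propose, women hold best offer):
  M0 proposes to W1; she accepts
  M1 proposes to W1; rejected
  M1 proposes to W0; she accepts
Step 2: Final matching: W0-M1, W1-M0
Step 3: 0-indexed ranks (man's rank of his match, then woman's): 1 + 1 + 0 + 0
Step 4: Total rank sum = 2

2


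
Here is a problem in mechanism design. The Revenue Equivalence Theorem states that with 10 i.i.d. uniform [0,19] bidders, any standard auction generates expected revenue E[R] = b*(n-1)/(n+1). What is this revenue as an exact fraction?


Step 1: By Revenue Equivalence, expected revenue = b*(n-1)/(n+1)
Step 2: Substituting n = 10, b = 19
Step 3: Revenue = 19*(10-1)/(10+1) = 19*9/11
Step 4: Revenue = 171/11

171/11


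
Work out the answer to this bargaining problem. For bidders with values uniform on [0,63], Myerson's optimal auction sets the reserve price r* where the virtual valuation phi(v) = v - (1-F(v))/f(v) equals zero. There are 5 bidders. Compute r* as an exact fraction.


Step 1: For U[0,63], F(v) = v/63 and f(v) = 1/63
Step 2: phi(v) = v - (1 - v/63)/(1/63) = v - (63 - v) = 2v - 63
Step 3: Set phi(r*) = 0: 2r* - 63 = 0
Step 4: r* = 63/2 (the number of bidders n = 5 does not enter)

63/2


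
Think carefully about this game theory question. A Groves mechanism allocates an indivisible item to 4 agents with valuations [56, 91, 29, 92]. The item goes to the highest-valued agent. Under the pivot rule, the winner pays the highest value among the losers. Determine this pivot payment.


Step 1: The efficient winner is agent 3 with value 92
Step 2: Other agents' values: [56, 91, 29]
Step 3: Pivot payment = max(others) = 91
Step 4: The winner pays 91

91


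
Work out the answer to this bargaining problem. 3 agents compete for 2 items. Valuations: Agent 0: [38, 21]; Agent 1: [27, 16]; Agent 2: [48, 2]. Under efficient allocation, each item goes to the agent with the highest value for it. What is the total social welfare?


Step 1: For each item, find the maximum value among all agents.
Step 2: Item 0 -> Agent 2 (value 48)
Step 3: Item 1 -> Agent 0 (value 21)
Step 4: Total welfare = 48 + 21 = 69

69


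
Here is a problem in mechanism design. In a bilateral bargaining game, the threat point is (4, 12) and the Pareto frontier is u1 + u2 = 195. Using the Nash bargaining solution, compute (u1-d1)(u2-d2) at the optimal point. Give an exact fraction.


Step 1: The Nash solution splits surplus symmetrically above the disagreement point
Step 2: u1 = (total + d1 - d2)/2 = (195 + 4 - 12)/2 = 187/2
Step 3: u2 = (total - d1 + d2)/2 = (195 - 4 + 12)/2 = 203/2
Step 4: Nash product = (187/2 - 4) * (203/2 - 12)
Step 5: = 179/2 * 179/2 = 32041/4

32041/4


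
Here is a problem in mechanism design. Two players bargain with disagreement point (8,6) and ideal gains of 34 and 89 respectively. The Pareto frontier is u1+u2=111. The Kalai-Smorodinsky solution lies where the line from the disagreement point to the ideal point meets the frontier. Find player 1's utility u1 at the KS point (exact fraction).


Step 1: At the KS point, (u1-d1)/r1 = (u2-d2)/r2 = t and u1+u2 = 111
Step 2: u1 = d1 + r1*t and u2 = d2 + r2*t, so (d1 + r1*t) + (d2 + r2*t) = 111
Step 3: t = (111 - 8 - 6)/(34 + 89) = 97/123
Step 4: u1 = d1 + r1*t = 8 + 34 * 97/123 = 4282/123
Step 5: (Check: u2 = d2 + r2*t = 9371/123; u1+u2 = 4282/123 + 9371/123 = 111, on the frontier.)

4282/123


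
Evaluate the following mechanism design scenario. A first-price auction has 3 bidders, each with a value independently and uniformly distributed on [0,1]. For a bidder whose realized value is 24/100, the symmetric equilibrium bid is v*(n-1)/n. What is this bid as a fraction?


Step 1: The symmetric BNE bidding function is b(v) = v * (n-1) / n
Step 2: Substitute v = 6/25 and n = 3
Step 3: b = 6/25 * 2/3
Step 4: b = 4/25

4/25


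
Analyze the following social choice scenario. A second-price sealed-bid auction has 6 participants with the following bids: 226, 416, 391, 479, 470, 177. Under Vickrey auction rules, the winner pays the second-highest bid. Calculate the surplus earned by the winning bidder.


Step 1: Sort bids in descending order: 479, 470, 416, 391, 226, 177
Step 2: The winning bid is the highest: 479
Step 3: The payment equals the second-highest bid: 470
Step 4: Surplus = winner's bid - payment = 479 - 470 = 9

9


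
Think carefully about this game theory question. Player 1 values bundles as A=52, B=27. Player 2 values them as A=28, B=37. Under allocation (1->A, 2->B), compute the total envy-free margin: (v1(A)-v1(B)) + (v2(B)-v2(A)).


Step 1: Player 1's margin = v1(A) - v1(B) = 52 - 27 = 25
Step 2: Player 2's margin = v2(B) - v2(A) = 37 - 28 = 9
Step 3: Total margin = 25 + 9 = 34

34


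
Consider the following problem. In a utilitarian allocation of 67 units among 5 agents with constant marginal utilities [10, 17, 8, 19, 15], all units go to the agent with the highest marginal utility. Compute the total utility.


Step 1: The marginal utilities are [10, 17, 8, 19, 15]
Step 2: The highest marginal utility is 19
Step 3: All 67 units go to that agent
Step 4: Total utility = 19 * 67 = 1273

1273


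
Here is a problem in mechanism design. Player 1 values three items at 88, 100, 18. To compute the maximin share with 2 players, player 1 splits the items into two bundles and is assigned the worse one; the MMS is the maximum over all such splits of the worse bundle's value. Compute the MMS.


Step 1: Item values = 88, 100, 18
Step 2: Enumerate all 2-bundle partitions and take the smaller bundle:
  Partition 1: {88} vs {100,18} -> bundles 88, 118; min = 88
  Partition 2: {100} vs {88,18} -> bundles 100, 106; min = 100
  Partition 3: {18} vs {88,100} -> bundles 18, 188; min = 18
Step 3: MMS = max(88, 100, 18) = 100

100


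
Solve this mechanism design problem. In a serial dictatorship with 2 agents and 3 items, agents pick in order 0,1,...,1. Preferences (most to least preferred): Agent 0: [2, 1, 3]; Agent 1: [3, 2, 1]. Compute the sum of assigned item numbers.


Step 1: Agent 0 picks item 2
Step 2: Agent 1 picks item 3
Step 3: Sum = 2 + 3 = 5

5


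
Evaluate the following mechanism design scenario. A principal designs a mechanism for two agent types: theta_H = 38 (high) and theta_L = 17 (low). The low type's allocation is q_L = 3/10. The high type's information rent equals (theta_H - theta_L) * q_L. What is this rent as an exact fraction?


Step 1: theta_H - theta_L = 38 - 17 = 21
Step 2: Information rent = (theta_H - theta_L) * q_L
Step 3: = 21 * 3/10
Step 4: = 63/10

63/10


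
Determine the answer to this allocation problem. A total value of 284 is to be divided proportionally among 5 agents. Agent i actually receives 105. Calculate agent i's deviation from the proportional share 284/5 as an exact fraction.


Step 1: Proportional share = 284/5
Step 2: Agent's actual allocation = 105
Step 3: Excess = 105 - 284/5 = 241/5

241/5


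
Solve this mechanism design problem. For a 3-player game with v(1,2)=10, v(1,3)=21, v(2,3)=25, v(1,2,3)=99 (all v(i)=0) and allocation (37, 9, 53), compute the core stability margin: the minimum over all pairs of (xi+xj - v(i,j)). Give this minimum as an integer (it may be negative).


Step 1: Slack for coalition (1,2): x1+x2 - v12 = 46 - 10 = 36
Step 2: Slack for coalition (1,3): x1+x3 - v13 = 90 - 21 = 69
Step 3: Slack for coalition (2,3): x2+x3 - v23 = 62 - 25 = 37
Step 4: Minimum slack = min(36, 69, 37) = 36, attained by (1,2); no pair can gain by deviating, so the allocation is in the core

36
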